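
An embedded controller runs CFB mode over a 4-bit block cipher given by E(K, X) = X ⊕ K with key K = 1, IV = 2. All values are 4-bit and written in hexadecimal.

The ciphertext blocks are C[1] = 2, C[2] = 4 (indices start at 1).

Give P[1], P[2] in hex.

CFB decryption: P_i = C_i ⊕ E(K, C_{i−1}), with C_{0} = IV.
P[1]: E(K, 2) = 3; 2 ⊕ 3 = 1.
P[2]: E(K, 2) = 3; 4 ⊕ 3 = 7.

P[1] = 1, P[2] = 7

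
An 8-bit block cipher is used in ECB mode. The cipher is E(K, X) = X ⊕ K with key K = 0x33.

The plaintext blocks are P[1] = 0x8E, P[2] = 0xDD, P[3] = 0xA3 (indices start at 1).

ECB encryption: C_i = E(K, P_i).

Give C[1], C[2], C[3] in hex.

C[1]: E(K, 0x8E) = 0xBD.
C[2]: E(K, 0xDD) = 0xEE.
C[3]: E(K, 0xA3) = 0x90.

C[1] = 0xBD, C[2] = 0xEE, C[3] = 0x90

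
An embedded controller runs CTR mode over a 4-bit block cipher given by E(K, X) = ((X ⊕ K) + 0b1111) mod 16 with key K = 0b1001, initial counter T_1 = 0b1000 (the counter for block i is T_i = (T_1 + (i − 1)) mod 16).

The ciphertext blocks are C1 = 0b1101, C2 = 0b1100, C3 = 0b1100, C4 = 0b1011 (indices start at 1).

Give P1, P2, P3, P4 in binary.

P1 = 0b1101, P2 = 0b0011, P3 = 0b1110, P4 = 0b1010

CTR decryption: S_i = E(K, T_i) where T_i is the counter for block i; P_i = C_i ⊕ S_i.
P1: T = 0b1000, S = E(K, T) = 0b0000; 0b1101 ⊕ 0b0000 = 0b1101.
P2: T = 0b1001, S = E(K, T) = 0b1111; 0b1100 ⊕ 0b1111 = 0b0011.
P3: T = 0b1010, S = E(K, T) = 0b0010; 0b1100 ⊕ 0b0010 = 0b1110.
P4: T = 0b1011, S = E(K, T) = 0b0001; 0b1011 ⊕ 0b0001 = 0b1010.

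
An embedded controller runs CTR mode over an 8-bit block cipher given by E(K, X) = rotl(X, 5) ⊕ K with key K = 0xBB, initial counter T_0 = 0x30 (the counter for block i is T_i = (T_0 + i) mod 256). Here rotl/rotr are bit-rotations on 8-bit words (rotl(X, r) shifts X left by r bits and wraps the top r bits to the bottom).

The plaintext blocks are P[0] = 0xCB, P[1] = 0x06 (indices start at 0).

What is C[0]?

C[0] = 0x76

CTR encryption: S_i = E(K, T_i) where T_i is the counter for block i; C_i = P_i ⊕ S_i.
C[0]: T = 0x30, S = E(K, T) = 0xBD; 0xCB ⊕ 0xBD = 0x76.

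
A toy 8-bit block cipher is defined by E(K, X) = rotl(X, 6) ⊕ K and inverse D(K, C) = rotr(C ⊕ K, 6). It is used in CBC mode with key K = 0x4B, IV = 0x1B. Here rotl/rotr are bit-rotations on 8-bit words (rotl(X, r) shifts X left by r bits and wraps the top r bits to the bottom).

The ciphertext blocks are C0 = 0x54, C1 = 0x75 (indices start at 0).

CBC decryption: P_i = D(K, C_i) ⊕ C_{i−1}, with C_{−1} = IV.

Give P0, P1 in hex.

P0 = 0x67, P1 = 0xAC

P0: D(K, 0x54) = 0x7C; 0x7C ⊕ 0x1B = 0x67.
P1: D(K, 0x75) = 0xF8; 0xF8 ⊕ 0x54 = 0xAC.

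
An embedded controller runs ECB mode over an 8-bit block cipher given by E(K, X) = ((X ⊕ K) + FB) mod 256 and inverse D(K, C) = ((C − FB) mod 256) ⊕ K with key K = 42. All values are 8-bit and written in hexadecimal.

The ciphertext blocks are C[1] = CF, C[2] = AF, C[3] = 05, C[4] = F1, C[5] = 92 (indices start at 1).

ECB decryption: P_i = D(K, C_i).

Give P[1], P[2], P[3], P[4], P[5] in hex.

P[1] = 96, P[2] = F6, P[3] = 48, P[4] = B4, P[5] = D5

P[1]: D(K, CF) = 96.
P[2]: D(K, AF) = F6.
P[3]: D(K, 05) = 48.
P[4]: D(K, F1) = B4.
P[5]: D(K, 92) = D5.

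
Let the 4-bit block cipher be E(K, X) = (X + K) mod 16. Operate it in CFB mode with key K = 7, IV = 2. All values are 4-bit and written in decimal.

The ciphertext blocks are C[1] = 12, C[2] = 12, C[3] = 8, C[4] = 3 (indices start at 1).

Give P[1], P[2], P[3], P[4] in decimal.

P[1] = 5, P[2] = 15, P[3] = 11, P[4] = 12

CFB decryption: P_i = C_i ⊕ E(K, C_{i−1}), with C_{0} = IV.
P[1]: E(K, 2) = 9; 12 ⊕ 9 = 5.
P[2]: E(K, 12) = 3; 12 ⊕ 3 = 15.
P[3]: E(K, 12) = 3; 8 ⊕ 3 = 11.
P[4]: E(K, 8) = 15; 3 ⊕ 15 = 12.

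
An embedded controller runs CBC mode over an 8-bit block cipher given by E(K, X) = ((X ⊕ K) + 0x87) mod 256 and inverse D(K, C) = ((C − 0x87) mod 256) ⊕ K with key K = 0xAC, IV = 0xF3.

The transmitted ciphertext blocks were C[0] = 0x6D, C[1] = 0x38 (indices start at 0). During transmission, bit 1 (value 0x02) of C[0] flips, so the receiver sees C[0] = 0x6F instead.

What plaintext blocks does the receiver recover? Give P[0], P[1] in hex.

P[0] = 0xB7, P[1] = 0x72

CBC decryption: P_i = D(K, C_i) ⊕ C_{i−1}, with C_{−1} = IV.
Only C[0] changed, to 0x6F. In CBC, a change in C_i garbles P_i and flips the same bit in P_{i+1}. Decrypting the received ciphertext:
P[0]: D(K, 0x6F) = 0x44; 0x44 ⊕ 0xF3 = 0xB7.
P[1]: D(K, 0x38) = 0x1D; 0x1D ⊕ 0x6F = 0x72.
Blocks that differ from the original plaintext: P[0], P[1].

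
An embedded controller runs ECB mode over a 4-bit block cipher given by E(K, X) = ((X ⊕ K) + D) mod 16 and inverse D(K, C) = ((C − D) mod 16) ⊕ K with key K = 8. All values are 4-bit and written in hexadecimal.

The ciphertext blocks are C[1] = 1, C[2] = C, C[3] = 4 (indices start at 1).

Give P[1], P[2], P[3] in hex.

P[1] = C, P[2] = 7, P[3] = F

ECB decryption: P_i = D(K, C_i).
P[1]: D(K, 1) = C.
P[2]: D(K, C) = 7.
P[3]: D(K, 4) = F.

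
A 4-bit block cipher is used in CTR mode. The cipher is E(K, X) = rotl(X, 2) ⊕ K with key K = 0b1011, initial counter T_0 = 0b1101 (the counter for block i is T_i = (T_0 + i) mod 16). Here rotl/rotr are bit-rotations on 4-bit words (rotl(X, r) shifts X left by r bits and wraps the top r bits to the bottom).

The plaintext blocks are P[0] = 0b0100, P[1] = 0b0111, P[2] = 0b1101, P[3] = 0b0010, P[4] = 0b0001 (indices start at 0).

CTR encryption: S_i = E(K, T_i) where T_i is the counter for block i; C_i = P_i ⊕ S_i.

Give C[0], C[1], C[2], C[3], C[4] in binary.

C[0]: T = 0b1101, S = E(K, T) = 0b1100; 0b0100 ⊕ 0b1100 = 0b1000.
C[1]: T = 0b1110, S = E(K, T) = 0b0000; 0b0111 ⊕ 0b0000 = 0b0111.
C[2]: T = 0b1111, S = E(K, T) = 0b0100; 0b1101 ⊕ 0b0100 = 0b1001.
C[3]: T = 0b0000, S = E(K, T) = 0b1011; 0b0010 ⊕ 0b1011 = 0b1001.
C[4]: T = 0b0001, S = E(K, T) = 0b1111; 0b0001 ⊕ 0b1111 = 0b1110.

C[0] = 0b1000, C[1] = 0b0111, C[2] = 0b1001, C[3] = 0b1001, C[4] = 0b1110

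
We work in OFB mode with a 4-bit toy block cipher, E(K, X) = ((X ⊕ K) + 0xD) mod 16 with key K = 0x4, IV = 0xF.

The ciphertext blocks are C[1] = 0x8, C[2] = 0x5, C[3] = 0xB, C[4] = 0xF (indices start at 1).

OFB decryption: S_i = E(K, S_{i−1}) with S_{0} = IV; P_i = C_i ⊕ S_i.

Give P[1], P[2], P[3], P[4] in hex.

P[1] = 0x0, P[2] = 0xC, P[3] = 0x1, P[4] = 0x4

P[1]: S = E(K, 0xF) = 0x8; 0x8 ⊕ 0x8 = 0x0.
P[2]: S = E(K, 0x8) = 0x9; 0x5 ⊕ 0x9 = 0xC.
P[3]: S = E(K, 0x9) = 0xA; 0xB ⊕ 0xA = 0x1.
P[4]: S = E(K, 0xA) = 0xB; 0xF ⊕ 0xB = 0x4.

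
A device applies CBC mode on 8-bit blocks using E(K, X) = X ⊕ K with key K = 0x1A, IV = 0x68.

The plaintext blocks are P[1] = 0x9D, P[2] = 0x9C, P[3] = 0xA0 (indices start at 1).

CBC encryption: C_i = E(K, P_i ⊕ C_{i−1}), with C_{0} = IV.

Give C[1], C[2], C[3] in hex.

C[1] = 0xEF, C[2] = 0x69, C[3] = 0xD3

C[1]: P[1] ⊕ 0x68 = 0xF5; E(K, 0xF5) = 0xEF.
C[2]: P[2] ⊕ 0xEF = 0x73; E(K, 0x73) = 0x69.
C[3]: P[3] ⊕ 0x69 = 0xC9; E(K, 0xC9) = 0xD3.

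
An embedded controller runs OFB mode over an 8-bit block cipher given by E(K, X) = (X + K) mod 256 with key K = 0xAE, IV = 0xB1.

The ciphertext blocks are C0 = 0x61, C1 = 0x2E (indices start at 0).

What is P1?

OFB decryption: S_i = E(K, S_{i−1}) with S_{−1} = IV; P_i = C_i ⊕ S_i.
P0: S = E(K, 0xB1) = 0x5F; 0x61 ⊕ 0x5F = 0x3E.
P1: S = E(K, 0x5F) = 0x0D; 0x2E ⊕ 0x0D = 0x23.

P1 = 0x23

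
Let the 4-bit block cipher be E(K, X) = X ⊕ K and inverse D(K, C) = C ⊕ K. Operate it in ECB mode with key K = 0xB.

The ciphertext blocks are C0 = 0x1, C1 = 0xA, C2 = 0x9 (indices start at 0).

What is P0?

ECB decryption: P_i = D(K, C_i).
P0: D(K, 0x1) = 0xA.

P0 = 0xA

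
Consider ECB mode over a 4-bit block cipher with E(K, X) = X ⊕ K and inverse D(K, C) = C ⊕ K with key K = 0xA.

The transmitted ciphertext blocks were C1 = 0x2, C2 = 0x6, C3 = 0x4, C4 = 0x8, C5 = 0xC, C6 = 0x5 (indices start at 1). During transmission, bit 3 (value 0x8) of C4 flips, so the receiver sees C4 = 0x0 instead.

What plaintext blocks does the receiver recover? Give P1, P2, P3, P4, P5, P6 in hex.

P1 = 0x8, P2 = 0xC, P3 = 0xE, P4 = 0xA, P5 = 0x6, P6 = 0xF

ECB decryption: P_i = D(K, C_i).
Only C4 changed, to 0x0. In ECB, a change in C_i affects only P_i. Decrypting the received ciphertext:
P1: D(K, 0x2) = 0x8.
P2: D(K, 0x6) = 0xC.
P3: D(K, 0x4) = 0xE.
P4: D(K, 0x0) = 0xA.
P5: D(K, 0xC) = 0x6.
P6: D(K, 0x5) = 0xF.
Blocks that differ from the original plaintext: P4.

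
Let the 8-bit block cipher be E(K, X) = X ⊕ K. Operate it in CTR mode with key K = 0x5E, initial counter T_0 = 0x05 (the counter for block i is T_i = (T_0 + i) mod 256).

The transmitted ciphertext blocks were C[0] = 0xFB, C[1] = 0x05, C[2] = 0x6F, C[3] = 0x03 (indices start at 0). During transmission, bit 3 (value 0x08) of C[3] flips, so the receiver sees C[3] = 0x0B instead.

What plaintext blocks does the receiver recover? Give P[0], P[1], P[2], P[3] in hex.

CTR decryption: S_i = E(K, T_i) where T_i is the counter for block i; P_i = C_i ⊕ S_i.
Only C[3] changed, to 0x0B. In CTR, a change in C_i flips the same bit in P_i only; the keystream is unaffected. Decrypting the received ciphertext:
P[0]: T = 0x05, S = E(K, T) = 0x5B; 0xFB ⊕ 0x5B = 0xA0.
P[1]: T = 0x06, S = E(K, T) = 0x58; 0x05 ⊕ 0x58 = 0x5D.
P[2]: T = 0x07, S = E(K, T) = 0x59; 0x6F ⊕ 0x59 = 0x36.
P[3]: T = 0x08, S = E(K, T) = 0x56; 0x0B ⊕ 0x56 = 0x5D.
Blocks that differ from the original plaintext: P[3].

P[0] = 0xA0, P[1] = 0x5D, P[2] = 0x36, P[3] = 0x5D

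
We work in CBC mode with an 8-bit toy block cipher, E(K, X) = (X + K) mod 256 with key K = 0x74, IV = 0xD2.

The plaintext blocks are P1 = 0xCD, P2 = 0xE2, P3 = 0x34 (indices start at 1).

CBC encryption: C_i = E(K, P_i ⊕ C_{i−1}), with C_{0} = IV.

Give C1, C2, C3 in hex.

C1: P1 ⊕ 0xD2 = 0x1F; E(K, 0x1F) = 0x93.
C2: P2 ⊕ 0x93 = 0x71; E(K, 0x71) = 0xE5.
C3: P3 ⊕ 0xE5 = 0xD1; E(K, 0xD1) = 0x45.

C1 = 0x93, C2 = 0xE5, C3 = 0x45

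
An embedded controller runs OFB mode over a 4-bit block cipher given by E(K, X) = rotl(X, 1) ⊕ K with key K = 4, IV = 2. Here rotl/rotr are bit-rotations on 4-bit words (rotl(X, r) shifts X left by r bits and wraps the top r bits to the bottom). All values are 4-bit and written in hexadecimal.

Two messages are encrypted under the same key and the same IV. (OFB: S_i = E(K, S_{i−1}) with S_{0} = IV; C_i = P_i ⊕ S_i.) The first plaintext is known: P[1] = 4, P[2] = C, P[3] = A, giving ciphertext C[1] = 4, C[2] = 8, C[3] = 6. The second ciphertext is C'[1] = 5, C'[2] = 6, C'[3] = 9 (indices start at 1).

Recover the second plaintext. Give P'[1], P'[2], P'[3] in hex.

In OFB with a reused IV, both messages share the same keystream S_i, so C_i ⊕ C'_i = P_i ⊕ P'_i and thus P'_i = P_i ⊕ C_i ⊕ C'_i.
P'[1]: 4 ⊕ 4 ⊕ 5 = 5.
P'[2]: C ⊕ 8 ⊕ 6 = 2.
P'[3]: A ⊕ 6 ⊕ 9 = 5.

P'[1] = 5, P'[2] = 2, P'[3] = 5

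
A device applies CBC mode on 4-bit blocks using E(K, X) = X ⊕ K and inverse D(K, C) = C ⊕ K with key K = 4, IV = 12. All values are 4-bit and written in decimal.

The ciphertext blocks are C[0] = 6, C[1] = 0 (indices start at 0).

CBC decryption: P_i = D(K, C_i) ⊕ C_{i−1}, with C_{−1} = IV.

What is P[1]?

P[1]: D(K, 0) = 4; 4 ⊕ 6 = 2.

P[1] = 2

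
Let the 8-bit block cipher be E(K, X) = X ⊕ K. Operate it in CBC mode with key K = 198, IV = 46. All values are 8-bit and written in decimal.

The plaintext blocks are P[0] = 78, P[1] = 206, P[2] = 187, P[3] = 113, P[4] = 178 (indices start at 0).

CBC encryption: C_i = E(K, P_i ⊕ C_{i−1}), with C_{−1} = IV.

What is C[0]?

C[0] = 166

C[0]: P[0] ⊕ 46 = 96; E(K, 96) = 166.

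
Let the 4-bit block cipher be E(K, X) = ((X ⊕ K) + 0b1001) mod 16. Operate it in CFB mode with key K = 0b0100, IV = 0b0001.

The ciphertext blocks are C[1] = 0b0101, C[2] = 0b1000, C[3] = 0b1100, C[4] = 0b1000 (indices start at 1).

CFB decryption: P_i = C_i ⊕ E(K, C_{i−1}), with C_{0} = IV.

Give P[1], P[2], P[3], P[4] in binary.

P[1] = 0b1011, P[2] = 0b0010, P[3] = 0b1001, P[4] = 0b1001

P[1]: E(K, 0b0001) = 0b1110; 0b0101 ⊕ 0b1110 = 0b1011.
P[2]: E(K, 0b0101) = 0b1010; 0b1000 ⊕ 0b1010 = 0b0010.
P[3]: E(K, 0b1000) = 0b0101; 0b1100 ⊕ 0b0101 = 0b1001.
P[4]: E(K, 0b1100) = 0b0001; 0b1000 ⊕ 0b0001 = 0b1001.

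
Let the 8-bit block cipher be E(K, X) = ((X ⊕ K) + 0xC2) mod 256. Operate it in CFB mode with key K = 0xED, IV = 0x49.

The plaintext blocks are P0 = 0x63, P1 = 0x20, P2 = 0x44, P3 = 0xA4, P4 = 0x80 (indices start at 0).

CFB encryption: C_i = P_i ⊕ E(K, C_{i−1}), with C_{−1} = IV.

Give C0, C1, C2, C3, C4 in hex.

C0 = 0x05, C1 = 0x8A, C2 = 0x6D, C3 = 0xE6, C4 = 0x4D

C0: E(K, 0x49) = 0x66; 0x63 ⊕ 0x66 = 0x05.
C1: E(K, 0x05) = 0xAA; 0x20 ⊕ 0xAA = 0x8A.
C2: E(K, 0x8A) = 0x29; 0x44 ⊕ 0x29 = 0x6D.
C3: E(K, 0x6D) = 0x42; 0xA4 ⊕ 0x42 = 0xE6.
C4: E(K, 0xE6) = 0xCD; 0x80 ⊕ 0xCD = 0x4D.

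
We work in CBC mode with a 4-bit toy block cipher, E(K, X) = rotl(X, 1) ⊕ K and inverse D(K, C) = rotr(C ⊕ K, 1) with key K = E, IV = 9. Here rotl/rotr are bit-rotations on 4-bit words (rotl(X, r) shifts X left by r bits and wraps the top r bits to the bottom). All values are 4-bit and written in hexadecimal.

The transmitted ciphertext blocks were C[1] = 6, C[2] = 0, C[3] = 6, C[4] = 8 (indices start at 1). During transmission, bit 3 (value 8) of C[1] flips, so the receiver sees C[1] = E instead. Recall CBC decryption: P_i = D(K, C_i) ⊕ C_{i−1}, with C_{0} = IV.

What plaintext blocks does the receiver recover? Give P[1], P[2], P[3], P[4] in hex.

P[1] = 9, P[2] = 9, P[3] = 4, P[4] = 5

Only C[1] changed, to E. In CBC, a change in C_i garbles P_i and flips the same bit in P_{i+1}. Decrypting the received ciphertext:
P[1]: D(K, E) = 0; 0 ⊕ 9 = 9.
P[2]: D(K, 0) = 7; 7 ⊕ E = 9.
P[3]: D(K, 6) = 4; 4 ⊕ 0 = 4.
P[4]: D(K, 8) = 3; 3 ⊕ 6 = 5.
Blocks that differ from the original plaintext: P[1], P[2].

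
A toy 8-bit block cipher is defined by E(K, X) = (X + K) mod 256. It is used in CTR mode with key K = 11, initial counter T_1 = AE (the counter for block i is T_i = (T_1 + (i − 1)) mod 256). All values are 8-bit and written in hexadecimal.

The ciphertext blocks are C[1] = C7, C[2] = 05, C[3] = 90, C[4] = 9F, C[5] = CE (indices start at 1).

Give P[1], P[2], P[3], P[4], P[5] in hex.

CTR decryption: S_i = E(K, T_i) where T_i is the counter for block i; P_i = C_i ⊕ S_i.
P[1]: T = AE, S = E(K, T) = BF; C7 ⊕ BF = 78.
P[2]: T = AF, S = E(K, T) = C0; 05 ⊕ C0 = C5.
P[3]: T = B0, S = E(K, T) = C1; 90 ⊕ C1 = 51.
P[4]: T = B1, S = E(K, T) = C2; 9F ⊕ C2 = 5D.
P[5]: T = B2, S = E(K, T) = C3; CE ⊕ C3 = 0D.

P[1] = 78, P[2] = C5, P[3] = 51, P[4] = 5D, P[5] = 0D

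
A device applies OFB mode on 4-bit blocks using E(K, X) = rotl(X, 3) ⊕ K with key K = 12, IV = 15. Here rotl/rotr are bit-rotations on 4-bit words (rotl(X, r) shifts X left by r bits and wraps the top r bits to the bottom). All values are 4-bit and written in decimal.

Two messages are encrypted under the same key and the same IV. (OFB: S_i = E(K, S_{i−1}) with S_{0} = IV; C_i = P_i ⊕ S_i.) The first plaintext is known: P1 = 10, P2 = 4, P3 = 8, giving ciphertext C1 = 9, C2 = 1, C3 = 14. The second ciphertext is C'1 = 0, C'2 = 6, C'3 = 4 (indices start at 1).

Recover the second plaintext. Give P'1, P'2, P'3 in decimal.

P'1 = 3, P'2 = 3, P'3 = 2

In OFB with a reused IV, both messages share the same keystream S_i, so C_i ⊕ C'_i = P_i ⊕ P'_i and thus P'_i = P_i ⊕ C_i ⊕ C'_i.
P'1: 10 ⊕ 9 ⊕ 0 = 3.
P'2: 4 ⊕ 1 ⊕ 6 = 3.
P'3: 8 ⊕ 14 ⊕ 4 = 2.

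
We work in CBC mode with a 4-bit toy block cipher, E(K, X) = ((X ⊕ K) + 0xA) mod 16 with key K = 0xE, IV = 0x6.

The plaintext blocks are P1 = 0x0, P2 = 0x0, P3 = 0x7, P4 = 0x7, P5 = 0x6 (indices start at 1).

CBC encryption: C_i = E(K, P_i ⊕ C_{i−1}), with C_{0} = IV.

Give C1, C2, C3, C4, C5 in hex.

C1: P1 ⊕ 0x6 = 0x6; E(K, 0x6) = 0x2.
C2: P2 ⊕ 0x2 = 0x2; E(K, 0x2) = 0x6.
C3: P3 ⊕ 0x6 = 0x1; E(K, 0x1) = 0x9.
C4: P4 ⊕ 0x9 = 0xE; E(K, 0xE) = 0xA.
C5: P5 ⊕ 0xA = 0xC; E(K, 0xC) = 0xC.

C1 = 0x2, C2 = 0x6, C3 = 0x9, C4 = 0xA, C5 = 0xC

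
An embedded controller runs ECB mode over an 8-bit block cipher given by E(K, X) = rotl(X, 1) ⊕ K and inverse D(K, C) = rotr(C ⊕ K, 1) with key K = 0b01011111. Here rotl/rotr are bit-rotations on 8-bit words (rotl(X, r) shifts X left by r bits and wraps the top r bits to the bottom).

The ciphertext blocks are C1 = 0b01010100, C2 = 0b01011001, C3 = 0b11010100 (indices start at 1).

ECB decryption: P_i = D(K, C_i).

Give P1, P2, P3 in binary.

P1: D(K, 0b01010100) = 0b10000101.
P2: D(K, 0b01011001) = 0b00000011.
P3: D(K, 0b11010100) = 0b11000101.

P1 = 0b10000101, P2 = 0b00000011, P3 = 0b11000101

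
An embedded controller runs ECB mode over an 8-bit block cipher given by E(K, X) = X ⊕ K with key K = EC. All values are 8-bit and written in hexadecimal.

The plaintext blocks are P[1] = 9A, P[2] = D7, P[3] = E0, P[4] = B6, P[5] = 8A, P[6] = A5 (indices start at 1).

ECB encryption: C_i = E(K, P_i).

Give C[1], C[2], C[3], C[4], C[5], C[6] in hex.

C[1]: E(K, 9A) = 76.
C[2]: E(K, D7) = 3B.
C[3]: E(K, E0) = 0C.
C[4]: E(K, B6) = 5A.
C[5]: E(K, 8A) = 66.
C[6]: E(K, A5) = 49.

C[1] = 76, C[2] = 3B, C[3] = 0C, C[4] = 5A, C[5] = 66, C[6] = 49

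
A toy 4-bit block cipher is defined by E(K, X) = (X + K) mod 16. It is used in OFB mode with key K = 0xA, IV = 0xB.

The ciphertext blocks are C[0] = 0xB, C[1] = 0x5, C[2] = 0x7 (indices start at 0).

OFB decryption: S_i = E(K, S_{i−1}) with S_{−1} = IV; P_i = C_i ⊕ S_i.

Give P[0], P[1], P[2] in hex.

P[0]: S = E(K, 0xB) = 0x5; 0xB ⊕ 0x5 = 0xE.
P[1]: S = E(K, 0x5) = 0xF; 0x5 ⊕ 0xF = 0xA.
P[2]: S = E(K, 0xF) = 0x9; 0x7 ⊕ 0x9 = 0xE.

P[0] = 0xE, P[1] = 0xA, P[2] = 0xE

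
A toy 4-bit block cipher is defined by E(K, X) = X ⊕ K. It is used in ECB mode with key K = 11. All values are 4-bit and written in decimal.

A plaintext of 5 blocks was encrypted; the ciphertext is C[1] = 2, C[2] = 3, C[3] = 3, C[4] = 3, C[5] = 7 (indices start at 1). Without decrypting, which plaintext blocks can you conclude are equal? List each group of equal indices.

ECB encrypts each block independently with the same key, so equal ciphertext blocks imply equal plaintext blocks.
C[2] = C[3] = C[4] = 3, so P[2] = P[3] = P[4].

P[2] = P[3] = P[4]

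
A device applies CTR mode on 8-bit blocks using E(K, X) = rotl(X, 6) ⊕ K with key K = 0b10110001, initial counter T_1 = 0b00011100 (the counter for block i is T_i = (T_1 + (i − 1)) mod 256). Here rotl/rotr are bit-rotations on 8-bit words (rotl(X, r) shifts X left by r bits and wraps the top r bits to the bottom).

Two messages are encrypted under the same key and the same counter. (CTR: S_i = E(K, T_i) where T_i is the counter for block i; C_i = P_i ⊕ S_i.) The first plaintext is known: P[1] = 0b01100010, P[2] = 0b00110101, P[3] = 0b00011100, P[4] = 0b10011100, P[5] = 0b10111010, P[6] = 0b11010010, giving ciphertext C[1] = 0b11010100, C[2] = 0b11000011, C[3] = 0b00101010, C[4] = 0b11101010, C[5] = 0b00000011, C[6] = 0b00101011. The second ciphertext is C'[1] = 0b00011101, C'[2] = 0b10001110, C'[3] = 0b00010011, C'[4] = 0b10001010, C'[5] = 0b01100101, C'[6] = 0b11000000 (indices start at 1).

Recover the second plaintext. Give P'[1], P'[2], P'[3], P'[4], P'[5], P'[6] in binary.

P'[1] = 0b10101011, P'[2] = 0b01111000, P'[3] = 0b00100101, P'[4] = 0b11111100, P'[5] = 0b11011100, P'[6] = 0b00111001

In CTR with a reused counter, both messages share the same keystream S_i, so C_i ⊕ C'_i = P_i ⊕ P'_i and thus P'_i = P_i ⊕ C_i ⊕ C'_i.
P'[1]: 0b01100010 ⊕ 0b11010100 ⊕ 0b00011101 = 0b10101011.
P'[2]: 0b00110101 ⊕ 0b11000011 ⊕ 0b10001110 = 0b01111000.
P'[3]: 0b00011100 ⊕ 0b00101010 ⊕ 0b00010011 = 0b00100101.
P'[4]: 0b10011100 ⊕ 0b11101010 ⊕ 0b10001010 = 0b11111100.
P'[5]: 0b10111010 ⊕ 0b00000011 ⊕ 0b01100101 = 0b11011100.
P'[6]: 0b11010010 ⊕ 0b00101011 ⊕ 0b11000000 = 0b00111001.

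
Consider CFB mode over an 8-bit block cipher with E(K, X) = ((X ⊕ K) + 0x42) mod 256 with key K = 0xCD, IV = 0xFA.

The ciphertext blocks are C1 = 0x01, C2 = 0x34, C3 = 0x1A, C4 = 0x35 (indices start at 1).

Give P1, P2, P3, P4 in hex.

CFB decryption: P_i = C_i ⊕ E(K, C_{i−1}), with C_{0} = IV.
P1: E(K, 0xFA) = 0x79; 0x01 ⊕ 0x79 = 0x78.
P2: E(K, 0x01) = 0x0E; 0x34 ⊕ 0x0E = 0x3A.
P3: E(K, 0x34) = 0x3B; 0x1A ⊕ 0x3B = 0x21.
P4: E(K, 0x1A) = 0x19; 0x35 ⊕ 0x19 = 0x2C.

P1 = 0x78, P2 = 0x3A, P3 = 0x21, P4 = 0x2C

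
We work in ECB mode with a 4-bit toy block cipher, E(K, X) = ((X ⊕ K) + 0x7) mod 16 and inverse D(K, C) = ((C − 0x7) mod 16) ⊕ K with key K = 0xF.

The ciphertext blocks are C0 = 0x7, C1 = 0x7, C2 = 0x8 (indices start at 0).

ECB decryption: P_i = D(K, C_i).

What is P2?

P2: D(K, 0x8) = 0xE.

P2 = 0xE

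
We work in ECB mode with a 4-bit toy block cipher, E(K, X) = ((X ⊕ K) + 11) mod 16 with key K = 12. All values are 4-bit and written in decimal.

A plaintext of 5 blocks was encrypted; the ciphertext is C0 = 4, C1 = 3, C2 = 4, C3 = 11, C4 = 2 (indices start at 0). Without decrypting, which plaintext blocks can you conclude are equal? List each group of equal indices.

ECB encrypts each block independently with the same key, so equal ciphertext blocks imply equal plaintext blocks.
C0 = C2 = 4, so P0 = P2.

P0 = P2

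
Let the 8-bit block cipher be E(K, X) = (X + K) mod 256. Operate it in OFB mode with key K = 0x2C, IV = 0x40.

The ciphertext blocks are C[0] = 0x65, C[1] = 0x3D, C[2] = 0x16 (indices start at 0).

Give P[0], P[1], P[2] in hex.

P[0] = 0x09, P[1] = 0xA5, P[2] = 0xD2

OFB decryption: S_i = E(K, S_{i−1}) with S_{−1} = IV; P_i = C_i ⊕ S_i.
P[0]: S = E(K, 0x40) = 0x6C; 0x65 ⊕ 0x6C = 0x09.
P[1]: S = E(K, 0x6C) = 0x98; 0x3D ⊕ 0x98 = 0xA5.
P[2]: S = E(K, 0x98) = 0xC4; 0x16 ⊕ 0xC4 = 0xD2.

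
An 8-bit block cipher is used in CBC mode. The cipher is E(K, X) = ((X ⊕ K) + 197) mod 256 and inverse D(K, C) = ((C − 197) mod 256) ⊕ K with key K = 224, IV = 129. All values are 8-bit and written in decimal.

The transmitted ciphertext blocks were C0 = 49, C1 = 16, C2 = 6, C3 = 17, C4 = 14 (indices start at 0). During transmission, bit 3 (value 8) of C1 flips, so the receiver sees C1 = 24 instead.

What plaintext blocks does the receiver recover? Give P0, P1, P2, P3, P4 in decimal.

P0 = 13, P1 = 130, P2 = 185, P3 = 170, P4 = 184

CBC decryption: P_i = D(K, C_i) ⊕ C_{i−1}, with C_{−1} = IV.
Only C1 changed, to 24. In CBC, a change in C_i garbles P_i and flips the same bit in P_{i+1}. Decrypting the received ciphertext:
P0: D(K, 49) = 140; 140 ⊕ 129 = 13.
P1: D(K, 24) = 179; 179 ⊕ 49 = 130.
P2: D(K, 6) = 161; 161 ⊕ 24 = 185.
P3: D(K, 17) = 172; 172 ⊕ 6 = 170.
P4: D(K, 14) = 169; 169 ⊕ 17 = 184.
Blocks that differ from the original plaintext: P1, P2.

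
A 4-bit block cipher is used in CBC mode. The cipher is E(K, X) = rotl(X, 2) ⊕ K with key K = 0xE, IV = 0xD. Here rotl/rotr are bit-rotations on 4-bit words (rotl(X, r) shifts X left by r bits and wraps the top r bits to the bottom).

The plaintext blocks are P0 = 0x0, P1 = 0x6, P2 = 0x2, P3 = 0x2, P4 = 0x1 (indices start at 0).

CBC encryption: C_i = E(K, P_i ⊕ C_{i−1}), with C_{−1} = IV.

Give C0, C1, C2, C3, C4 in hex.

C0 = 0x9, C1 = 0x1, C2 = 0x2, C3 = 0xE, C4 = 0x1

C0: P0 ⊕ 0xD = 0xD; E(K, 0xD) = 0x9.
C1: P1 ⊕ 0x9 = 0xF; E(K, 0xF) = 0x1.
C2: P2 ⊕ 0x1 = 0x3; E(K, 0x3) = 0x2.
C3: P3 ⊕ 0x2 = 0x0; E(K, 0x0) = 0xE.
C4: P4 ⊕ 0xE = 0xF; E(K, 0xF) = 0x1.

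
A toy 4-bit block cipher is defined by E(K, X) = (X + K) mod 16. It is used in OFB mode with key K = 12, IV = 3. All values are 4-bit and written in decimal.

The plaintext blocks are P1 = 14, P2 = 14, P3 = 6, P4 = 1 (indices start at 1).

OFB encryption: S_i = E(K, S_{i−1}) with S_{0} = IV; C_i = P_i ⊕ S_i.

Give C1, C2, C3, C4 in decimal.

C1: S = E(K, 3) = 15; 14 ⊕ 15 = 1.
C2: S = E(K, 15) = 11; 14 ⊕ 11 = 5.
C3: S = E(K, 11) = 7; 6 ⊕ 7 = 1.
C4: S = E(K, 7) = 3; 1 ⊕ 3 = 2.

C1 = 1, C2 = 5, C3 = 1, C4 = 2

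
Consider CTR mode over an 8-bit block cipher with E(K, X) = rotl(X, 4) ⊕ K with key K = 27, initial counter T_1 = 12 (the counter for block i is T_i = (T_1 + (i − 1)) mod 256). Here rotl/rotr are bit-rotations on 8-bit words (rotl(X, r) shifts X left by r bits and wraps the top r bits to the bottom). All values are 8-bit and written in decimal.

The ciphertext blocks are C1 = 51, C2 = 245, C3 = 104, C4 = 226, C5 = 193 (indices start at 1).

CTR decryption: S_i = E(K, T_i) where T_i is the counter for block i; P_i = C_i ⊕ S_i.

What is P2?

P2: T = 13, S = E(K, T) = 203; 245 ⊕ 203 = 62.

P2 = 62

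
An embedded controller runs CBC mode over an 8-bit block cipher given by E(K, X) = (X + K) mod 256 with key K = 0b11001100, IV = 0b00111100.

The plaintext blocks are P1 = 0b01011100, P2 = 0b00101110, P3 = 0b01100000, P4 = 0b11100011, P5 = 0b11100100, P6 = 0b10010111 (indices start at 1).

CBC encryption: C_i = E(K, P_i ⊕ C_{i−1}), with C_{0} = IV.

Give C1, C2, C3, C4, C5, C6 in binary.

C1: P1 ⊕ 0b00111100 = 0b01100000; E(K, 0b01100000) = 0b00101100.
C2: P2 ⊕ 0b00101100 = 0b00000010; E(K, 0b00000010) = 0b11001110.
C3: P3 ⊕ 0b11001110 = 0b10101110; E(K, 0b10101110) = 0b01111010.
C4: P4 ⊕ 0b01111010 = 0b10011001; E(K, 0b10011001) = 0b01100101.
C5: P5 ⊕ 0b01100101 = 0b10000001; E(K, 0b10000001) = 0b01001101.
C6: P6 ⊕ 0b01001101 = 0b11011010; E(K, 0b11011010) = 0b10100110.

C1 = 0b00101100, C2 = 0b11001110, C3 = 0b01111010, C4 = 0b01100101, C5 = 0b01001101, C6 = 0b10100110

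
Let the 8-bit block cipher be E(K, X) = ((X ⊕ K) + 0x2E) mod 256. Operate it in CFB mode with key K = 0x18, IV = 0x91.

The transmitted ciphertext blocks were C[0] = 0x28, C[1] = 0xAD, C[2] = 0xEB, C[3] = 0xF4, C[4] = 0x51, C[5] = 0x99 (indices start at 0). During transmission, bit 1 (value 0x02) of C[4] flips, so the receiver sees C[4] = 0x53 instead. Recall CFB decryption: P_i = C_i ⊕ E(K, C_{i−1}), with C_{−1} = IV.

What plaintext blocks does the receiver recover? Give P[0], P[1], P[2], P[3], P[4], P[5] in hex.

P[0] = 0x9F, P[1] = 0xF3, P[2] = 0x08, P[3] = 0xD5, P[4] = 0x49, P[5] = 0xE0

Only C[4] changed, to 0x53. In CFB, a change in C_i flips the same bit in P_i and garbles P_{i+1}. Decrypting the received ciphertext:
P[0]: E(K, 0x91) = 0xB7; 0x28 ⊕ 0xB7 = 0x9F.
P[1]: E(K, 0x28) = 0x5E; 0xAD ⊕ 0x5E = 0xF3.
P[2]: E(K, 0xAD) = 0xE3; 0xEB ⊕ 0xE3 = 0x08.
P[3]: E(K, 0xEB) = 0x21; 0xF4 ⊕ 0x21 = 0xD5.
P[4]: E(K, 0xF4) = 0x1A; 0x53 ⊕ 0x1A = 0x49.
P[5]: E(K, 0x53) = 0x79; 0x99 ⊕ 0x79 = 0xE0.
Blocks that differ from the original plaintext: P[4], P[5].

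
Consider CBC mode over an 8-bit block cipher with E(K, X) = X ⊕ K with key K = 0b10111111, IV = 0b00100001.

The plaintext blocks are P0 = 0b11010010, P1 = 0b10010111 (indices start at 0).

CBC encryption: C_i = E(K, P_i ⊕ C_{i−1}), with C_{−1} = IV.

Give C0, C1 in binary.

C0 = 0b01001100, C1 = 0b01100100

C0: P0 ⊕ 0b00100001 = 0b11110011; E(K, 0b11110011) = 0b01001100.
C1: P1 ⊕ 0b01001100 = 0b11011011; E(K, 0b11011011) = 0b01100100.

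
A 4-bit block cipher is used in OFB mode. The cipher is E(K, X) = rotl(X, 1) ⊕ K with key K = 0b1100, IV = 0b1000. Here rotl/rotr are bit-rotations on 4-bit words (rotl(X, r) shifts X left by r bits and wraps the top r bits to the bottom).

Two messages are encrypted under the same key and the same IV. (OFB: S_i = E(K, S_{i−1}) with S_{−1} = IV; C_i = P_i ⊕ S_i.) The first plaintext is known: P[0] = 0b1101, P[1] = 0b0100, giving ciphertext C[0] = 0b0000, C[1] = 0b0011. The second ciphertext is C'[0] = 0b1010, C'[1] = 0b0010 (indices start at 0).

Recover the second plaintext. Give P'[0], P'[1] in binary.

In OFB with a reused IV, both messages share the same keystream S_i, so C_i ⊕ C'_i = P_i ⊕ P'_i and thus P'_i = P_i ⊕ C_i ⊕ C'_i.
P'[0]: 0b1101 ⊕ 0b0000 ⊕ 0b1010 = 0b0111.
P'[1]: 0b0100 ⊕ 0b0011 ⊕ 0b0010 = 0b0101.

P'[0] = 0b0111, P'[1] = 0b0101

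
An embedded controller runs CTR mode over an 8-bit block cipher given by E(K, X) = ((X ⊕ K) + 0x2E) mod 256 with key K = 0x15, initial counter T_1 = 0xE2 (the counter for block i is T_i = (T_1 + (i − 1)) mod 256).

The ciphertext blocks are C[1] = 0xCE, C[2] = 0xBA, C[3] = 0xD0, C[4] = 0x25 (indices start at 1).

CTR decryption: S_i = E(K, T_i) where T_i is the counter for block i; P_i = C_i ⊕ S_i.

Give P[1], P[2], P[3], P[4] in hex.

P[1] = 0xEB, P[2] = 0x9E, P[3] = 0xCF, P[4] = 0x3B

P[1]: T = 0xE2, S = E(K, T) = 0x25; 0xCE ⊕ 0x25 = 0xEB.
P[2]: T = 0xE3, S = E(K, T) = 0x24; 0xBA ⊕ 0x24 = 0x9E.
P[3]: T = 0xE4, S = E(K, T) = 0x1F; 0xD0 ⊕ 0x1F = 0xCF.
P[4]: T = 0xE5, S = E(K, T) = 0x1E; 0x25 ⊕ 0x1E = 0x3B.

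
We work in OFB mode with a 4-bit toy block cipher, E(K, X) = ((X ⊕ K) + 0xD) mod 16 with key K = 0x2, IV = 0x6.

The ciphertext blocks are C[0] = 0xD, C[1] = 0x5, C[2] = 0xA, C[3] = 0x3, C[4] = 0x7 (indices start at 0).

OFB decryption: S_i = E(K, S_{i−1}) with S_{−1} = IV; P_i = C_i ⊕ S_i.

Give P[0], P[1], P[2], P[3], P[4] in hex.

P[0]: S = E(K, 0x6) = 0x1; 0xD ⊕ 0x1 = 0xC.
P[1]: S = E(K, 0x1) = 0x0; 0x5 ⊕ 0x0 = 0x5.
P[2]: S = E(K, 0x0) = 0xF; 0xA ⊕ 0xF = 0x5.
P[3]: S = E(K, 0xF) = 0xA; 0x3 ⊕ 0xA = 0x9.
P[4]: S = E(K, 0xA) = 0x5; 0x7 ⊕ 0x5 = 0x2.

P[0] = 0xC, P[1] = 0x5, P[2] = 0x5, P[3] = 0x9, P[4] = 0x2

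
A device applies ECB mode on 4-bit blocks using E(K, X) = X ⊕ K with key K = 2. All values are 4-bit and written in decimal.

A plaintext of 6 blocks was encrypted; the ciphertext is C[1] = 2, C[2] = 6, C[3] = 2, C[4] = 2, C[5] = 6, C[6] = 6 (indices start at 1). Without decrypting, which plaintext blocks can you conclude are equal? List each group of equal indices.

ECB encrypts each block independently with the same key, so equal ciphertext blocks imply equal plaintext blocks.
C[1] = C[3] = C[4] = 2, so P[1] = P[3] = P[4].
C[2] = C[5] = C[6] = 6, so P[2] = P[5] = P[6].

P[1] = P[3] = P[4]; P[2] = P[5] = P[6]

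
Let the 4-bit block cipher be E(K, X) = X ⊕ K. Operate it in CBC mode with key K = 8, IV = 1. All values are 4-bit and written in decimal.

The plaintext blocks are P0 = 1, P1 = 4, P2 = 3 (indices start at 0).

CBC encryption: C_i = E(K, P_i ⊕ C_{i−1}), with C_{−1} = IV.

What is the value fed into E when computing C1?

12

C0: P0 ⊕ 1 = 0; E(K, 0) = 8.
C1: P1 ⊕ 8 = 12; E(K, 12) = 4.
So the input to E for block 1 is 12.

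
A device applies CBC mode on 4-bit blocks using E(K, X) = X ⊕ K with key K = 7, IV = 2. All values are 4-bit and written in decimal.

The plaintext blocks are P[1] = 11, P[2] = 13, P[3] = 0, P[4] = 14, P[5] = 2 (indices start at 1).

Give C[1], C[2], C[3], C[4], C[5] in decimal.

C[1] = 14, C[2] = 4, C[3] = 3, C[4] = 10, C[5] = 15

CBC encryption: C_i = E(K, P_i ⊕ C_{i−1}), with C_{0} = IV.
C[1]: P[1] ⊕ 2 = 9; E(K, 9) = 14.
C[2]: P[2] ⊕ 14 = 3; E(K, 3) = 4.
C[3]: P[3] ⊕ 4 = 4; E(K, 4) = 3.
C[4]: P[4] ⊕ 3 = 13; E(K, 13) = 10.
C[5]: P[5] ⊕ 10 = 8; E(K, 8) = 15.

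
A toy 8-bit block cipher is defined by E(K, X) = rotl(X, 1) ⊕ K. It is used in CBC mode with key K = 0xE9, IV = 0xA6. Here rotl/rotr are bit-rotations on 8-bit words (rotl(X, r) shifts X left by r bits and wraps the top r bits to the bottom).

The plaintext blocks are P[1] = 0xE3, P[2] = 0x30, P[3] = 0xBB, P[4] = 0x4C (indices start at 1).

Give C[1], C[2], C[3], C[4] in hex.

CBC encryption: C_i = E(K, P_i ⊕ C_{i−1}), with C_{0} = IV.
C[1]: P[1] ⊕ 0xA6 = 0x45; E(K, 0x45) = 0x63.
C[2]: P[2] ⊕ 0x63 = 0x53; E(K, 0x53) = 0x4F.
C[3]: P[3] ⊕ 0x4F = 0xF4; E(K, 0xF4) = 0x00.
C[4]: P[4] ⊕ 0x00 = 0x4C; E(K, 0x4C) = 0x71.

C[1] = 0x63, C[2] = 0x4F, C[3] = 0x00, C[4] = 0x71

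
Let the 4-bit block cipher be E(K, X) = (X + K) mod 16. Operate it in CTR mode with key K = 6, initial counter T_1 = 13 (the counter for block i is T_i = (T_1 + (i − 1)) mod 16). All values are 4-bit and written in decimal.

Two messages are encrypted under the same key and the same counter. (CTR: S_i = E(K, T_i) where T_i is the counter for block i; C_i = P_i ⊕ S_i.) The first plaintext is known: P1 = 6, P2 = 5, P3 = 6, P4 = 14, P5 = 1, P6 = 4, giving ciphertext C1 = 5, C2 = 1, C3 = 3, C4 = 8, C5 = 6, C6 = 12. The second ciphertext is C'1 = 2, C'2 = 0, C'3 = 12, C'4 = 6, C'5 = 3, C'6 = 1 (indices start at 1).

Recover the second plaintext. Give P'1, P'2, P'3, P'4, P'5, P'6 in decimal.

In CTR with a reused counter, both messages share the same keystream S_i, so C_i ⊕ C'_i = P_i ⊕ P'_i and thus P'_i = P_i ⊕ C_i ⊕ C'_i.
P'1: 6 ⊕ 5 ⊕ 2 = 1.
P'2: 5 ⊕ 1 ⊕ 0 = 4.
P'3: 6 ⊕ 3 ⊕ 12 = 9.
P'4: 14 ⊕ 8 ⊕ 6 = 0.
P'5: 1 ⊕ 6 ⊕ 3 = 4.
P'6: 4 ⊕ 12 ⊕ 1 = 9.

P'1 = 1, P'2 = 4, P'3 = 9, P'4 = 0, P'5 = 4, P'6 = 9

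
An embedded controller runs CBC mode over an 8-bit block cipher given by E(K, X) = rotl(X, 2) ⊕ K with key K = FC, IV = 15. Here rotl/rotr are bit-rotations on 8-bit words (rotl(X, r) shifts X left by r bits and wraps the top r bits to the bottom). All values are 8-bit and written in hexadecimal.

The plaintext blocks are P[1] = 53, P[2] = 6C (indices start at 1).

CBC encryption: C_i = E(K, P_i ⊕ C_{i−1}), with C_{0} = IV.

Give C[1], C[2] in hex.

C[1] = E5, C[2] = DA

C[1]: P[1] ⊕ 15 = 46; E(K, 46) = E5.
C[2]: P[2] ⊕ E5 = 89; E(K, 89) = DA.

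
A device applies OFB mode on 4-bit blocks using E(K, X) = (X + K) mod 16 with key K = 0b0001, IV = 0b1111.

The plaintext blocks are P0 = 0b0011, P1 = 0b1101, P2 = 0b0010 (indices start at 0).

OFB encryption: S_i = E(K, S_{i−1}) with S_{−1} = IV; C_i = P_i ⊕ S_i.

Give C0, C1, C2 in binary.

C0 = 0b0011, C1 = 0b1100, C2 = 0b0000

C0: S = E(K, 0b1111) = 0b0000; 0b0011 ⊕ 0b0000 = 0b0011.
C1: S = E(K, 0b0000) = 0b0001; 0b1101 ⊕ 0b0001 = 0b1100.
C2: S = E(K, 0b0001) = 0b0010; 0b0010 ⊕ 0b0010 = 0b0000.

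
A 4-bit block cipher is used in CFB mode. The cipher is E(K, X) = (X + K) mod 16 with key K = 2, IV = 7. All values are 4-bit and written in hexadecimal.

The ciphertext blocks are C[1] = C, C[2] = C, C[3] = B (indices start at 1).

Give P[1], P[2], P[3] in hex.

CFB decryption: P_i = C_i ⊕ E(K, C_{i−1}), with C_{0} = IV.
P[1]: E(K, 7) = 9; C ⊕ 9 = 5.
P[2]: E(K, C) = E; C ⊕ E = 2.
P[3]: E(K, C) = E; B ⊕ E = 5.

P[1] = 5, P[2] = 2, P[3] = 5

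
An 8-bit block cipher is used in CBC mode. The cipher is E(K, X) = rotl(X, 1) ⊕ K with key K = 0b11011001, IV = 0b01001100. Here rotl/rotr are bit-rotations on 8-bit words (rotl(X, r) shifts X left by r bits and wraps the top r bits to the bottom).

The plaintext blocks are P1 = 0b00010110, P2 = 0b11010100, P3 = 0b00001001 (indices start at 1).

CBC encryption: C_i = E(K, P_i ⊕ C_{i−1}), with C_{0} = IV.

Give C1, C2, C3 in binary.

C1: P1 ⊕ 0b01001100 = 0b01011010; E(K, 0b01011010) = 0b01101101.
C2: P2 ⊕ 0b01101101 = 0b10111001; E(K, 0b10111001) = 0b10101010.
C3: P3 ⊕ 0b10101010 = 0b10100011; E(K, 0b10100011) = 0b10011110.

C1 = 0b01101101, C2 = 0b10101010, C3 = 0b10011110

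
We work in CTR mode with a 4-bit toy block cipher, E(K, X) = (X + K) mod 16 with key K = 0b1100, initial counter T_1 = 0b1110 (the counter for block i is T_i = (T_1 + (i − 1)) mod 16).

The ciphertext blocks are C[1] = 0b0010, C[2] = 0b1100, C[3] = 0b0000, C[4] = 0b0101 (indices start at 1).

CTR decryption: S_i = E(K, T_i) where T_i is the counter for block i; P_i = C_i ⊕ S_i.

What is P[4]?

P[4]: T = 0b0001, S = E(K, T) = 0b1101; 0b0101 ⊕ 0b1101 = 0b1000.

P[4] = 0b1000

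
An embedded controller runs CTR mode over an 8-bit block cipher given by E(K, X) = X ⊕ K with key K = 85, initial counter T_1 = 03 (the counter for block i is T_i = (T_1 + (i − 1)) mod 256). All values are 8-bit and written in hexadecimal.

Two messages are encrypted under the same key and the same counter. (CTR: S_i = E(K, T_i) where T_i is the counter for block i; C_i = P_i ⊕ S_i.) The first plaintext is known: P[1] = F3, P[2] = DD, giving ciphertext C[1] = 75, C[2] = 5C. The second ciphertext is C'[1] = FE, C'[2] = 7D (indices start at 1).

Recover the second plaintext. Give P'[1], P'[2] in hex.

P'[1] = 78, P'[2] = FC

In CTR with a reused counter, both messages share the same keystream S_i, so C_i ⊕ C'_i = P_i ⊕ P'_i and thus P'_i = P_i ⊕ C_i ⊕ C'_i.
P'[1]: F3 ⊕ 75 ⊕ FE = 78.
P'[2]: DD ⊕ 5C ⊕ 7D = FC.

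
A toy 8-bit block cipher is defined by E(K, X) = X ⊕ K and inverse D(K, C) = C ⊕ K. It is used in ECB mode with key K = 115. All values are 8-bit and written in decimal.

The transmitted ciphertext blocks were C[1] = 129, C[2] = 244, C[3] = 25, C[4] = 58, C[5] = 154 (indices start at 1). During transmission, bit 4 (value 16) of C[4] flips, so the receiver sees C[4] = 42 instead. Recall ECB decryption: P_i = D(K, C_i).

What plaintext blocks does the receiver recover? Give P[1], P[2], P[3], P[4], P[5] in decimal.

P[1] = 242, P[2] = 135, P[3] = 106, P[4] = 89, P[5] = 233

Only C[4] changed, to 42. In ECB, a change in C_i affects only P_i. Decrypting the received ciphertext:
P[1]: D(K, 129) = 242.
P[2]: D(K, 244) = 135.
P[3]: D(K, 25) = 106.
P[4]: D(K, 42) = 89.
P[5]: D(K, 154) = 233.
Blocks that differ from the original plaintext: P[4].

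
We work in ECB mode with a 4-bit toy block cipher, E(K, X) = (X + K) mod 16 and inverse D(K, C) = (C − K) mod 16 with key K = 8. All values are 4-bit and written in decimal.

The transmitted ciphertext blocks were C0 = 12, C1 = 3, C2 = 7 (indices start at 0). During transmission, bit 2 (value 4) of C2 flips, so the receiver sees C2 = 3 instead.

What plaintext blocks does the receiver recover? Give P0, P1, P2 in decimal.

ECB decryption: P_i = D(K, C_i).
Only C2 changed, to 3. In ECB, a change in C_i affects only P_i. Decrypting the received ciphertext:
P0: D(K, 12) = 4.
P1: D(K, 3) = 11.
P2: D(K, 3) = 11.
Blocks that differ from the original plaintext: P2.

P0 = 4, P1 = 11, P2 = 11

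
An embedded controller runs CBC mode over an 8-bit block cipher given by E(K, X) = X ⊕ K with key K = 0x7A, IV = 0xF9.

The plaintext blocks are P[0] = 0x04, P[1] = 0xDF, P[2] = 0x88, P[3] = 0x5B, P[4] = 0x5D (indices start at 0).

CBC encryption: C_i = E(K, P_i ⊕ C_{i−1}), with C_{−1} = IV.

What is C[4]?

C[0]: P[0] ⊕ 0xF9 = 0xFD; E(K, 0xFD) = 0x87.
C[1]: P[1] ⊕ 0x87 = 0x58; E(K, 0x58) = 0x22.
C[2]: P[2] ⊕ 0x22 = 0xAA; E(K, 0xAA) = 0xD0.
C[3]: P[3] ⊕ 0xD0 = 0x8B; E(K, 0x8B) = 0xF1.
C[4]: P[4] ⊕ 0xF1 = 0xAC; E(K, 0xAC) = 0xD6.

C[4] = 0xD6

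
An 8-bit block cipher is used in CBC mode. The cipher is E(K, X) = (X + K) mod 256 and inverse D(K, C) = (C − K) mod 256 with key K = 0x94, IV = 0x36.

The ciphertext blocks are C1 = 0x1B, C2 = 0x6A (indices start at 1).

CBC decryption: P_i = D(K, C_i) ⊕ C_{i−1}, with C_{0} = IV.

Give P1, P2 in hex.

P1: D(K, 0x1B) = 0x87; 0x87 ⊕ 0x36 = 0xB1.
P2: D(K, 0x6A) = 0xD6; 0xD6 ⊕ 0x1B = 0xCD.

P1 = 0xB1, P2 = 0xCD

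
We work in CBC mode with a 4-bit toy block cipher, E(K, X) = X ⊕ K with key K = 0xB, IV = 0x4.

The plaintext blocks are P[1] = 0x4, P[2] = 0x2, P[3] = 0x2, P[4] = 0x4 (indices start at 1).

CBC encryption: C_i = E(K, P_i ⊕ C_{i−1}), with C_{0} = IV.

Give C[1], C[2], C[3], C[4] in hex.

C[1] = 0xB, C[2] = 0x2, C[3] = 0xB, C[4] = 0x4

C[1]: P[1] ⊕ 0x4 = 0x0; E(K, 0x0) = 0xB.
C[2]: P[2] ⊕ 0xB = 0x9; E(K, 0x9) = 0x2.
C[3]: P[3] ⊕ 0x2 = 0x0; E(K, 0x0) = 0xB.
C[4]: P[4] ⊕ 0xB = 0xF; E(K, 0xF) = 0x4.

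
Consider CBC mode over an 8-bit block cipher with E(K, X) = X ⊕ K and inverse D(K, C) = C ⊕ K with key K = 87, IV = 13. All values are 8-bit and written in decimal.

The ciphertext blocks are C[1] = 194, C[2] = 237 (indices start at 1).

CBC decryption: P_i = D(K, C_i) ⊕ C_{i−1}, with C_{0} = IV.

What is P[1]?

P[1] = 152

P[1]: D(K, 194) = 149; 149 ⊕ 13 = 152.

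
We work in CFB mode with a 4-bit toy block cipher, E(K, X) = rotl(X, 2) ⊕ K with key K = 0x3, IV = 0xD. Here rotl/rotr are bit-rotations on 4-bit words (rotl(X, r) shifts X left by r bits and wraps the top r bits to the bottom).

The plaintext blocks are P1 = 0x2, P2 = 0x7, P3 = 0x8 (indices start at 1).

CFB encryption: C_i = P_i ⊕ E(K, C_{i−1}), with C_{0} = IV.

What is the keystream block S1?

0x4

C1: E(K, 0xD) = 0x4; 0x2 ⊕ 0x4 = 0x6.
So S1 = 0x4.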